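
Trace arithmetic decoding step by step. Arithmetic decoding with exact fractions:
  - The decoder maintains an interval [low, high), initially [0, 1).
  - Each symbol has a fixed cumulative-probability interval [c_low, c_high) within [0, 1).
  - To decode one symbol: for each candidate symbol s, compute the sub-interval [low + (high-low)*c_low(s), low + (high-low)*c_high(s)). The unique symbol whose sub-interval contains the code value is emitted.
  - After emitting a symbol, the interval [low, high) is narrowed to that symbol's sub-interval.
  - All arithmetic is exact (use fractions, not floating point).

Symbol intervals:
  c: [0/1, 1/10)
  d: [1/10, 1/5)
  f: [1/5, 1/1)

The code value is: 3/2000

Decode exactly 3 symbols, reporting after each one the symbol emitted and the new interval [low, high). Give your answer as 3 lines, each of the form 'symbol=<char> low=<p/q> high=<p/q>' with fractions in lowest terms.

Answer: symbol=c low=0/1 high=1/10
symbol=c low=0/1 high=1/100
symbol=d low=1/1000 high=1/500

Derivation:
Step 1: interval [0/1, 1/1), width = 1/1 - 0/1 = 1/1
  'c': [0/1 + 1/1*0/1, 0/1 + 1/1*1/10) = [0/1, 1/10) <- contains code 3/2000
  'd': [0/1 + 1/1*1/10, 0/1 + 1/1*1/5) = [1/10, 1/5)
  'f': [0/1 + 1/1*1/5, 0/1 + 1/1*1/1) = [1/5, 1/1)
  emit 'c', narrow to [0/1, 1/10)
Step 2: interval [0/1, 1/10), width = 1/10 - 0/1 = 1/10
  'c': [0/1 + 1/10*0/1, 0/1 + 1/10*1/10) = [0/1, 1/100) <- contains code 3/2000
  'd': [0/1 + 1/10*1/10, 0/1 + 1/10*1/5) = [1/100, 1/50)
  'f': [0/1 + 1/10*1/5, 0/1 + 1/10*1/1) = [1/50, 1/10)
  emit 'c', narrow to [0/1, 1/100)
Step 3: interval [0/1, 1/100), width = 1/100 - 0/1 = 1/100
  'c': [0/1 + 1/100*0/1, 0/1 + 1/100*1/10) = [0/1, 1/1000)
  'd': [0/1 + 1/100*1/10, 0/1 + 1/100*1/5) = [1/1000, 1/500) <- contains code 3/2000
  'f': [0/1 + 1/100*1/5, 0/1 + 1/100*1/1) = [1/500, 1/100)
  emit 'd', narrow to [1/1000, 1/500)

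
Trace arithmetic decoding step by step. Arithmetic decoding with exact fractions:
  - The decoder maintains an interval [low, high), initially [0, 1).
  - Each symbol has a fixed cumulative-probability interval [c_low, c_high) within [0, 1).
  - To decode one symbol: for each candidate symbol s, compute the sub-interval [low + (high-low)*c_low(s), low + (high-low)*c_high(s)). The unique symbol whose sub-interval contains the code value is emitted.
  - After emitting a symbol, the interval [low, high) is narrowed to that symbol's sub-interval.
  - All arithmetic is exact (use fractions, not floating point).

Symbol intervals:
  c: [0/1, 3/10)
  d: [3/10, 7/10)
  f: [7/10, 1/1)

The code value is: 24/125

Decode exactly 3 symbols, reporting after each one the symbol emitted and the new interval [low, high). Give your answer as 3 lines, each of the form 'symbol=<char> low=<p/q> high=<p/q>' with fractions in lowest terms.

Step 1: interval [0/1, 1/1), width = 1/1 - 0/1 = 1/1
  'c': [0/1 + 1/1*0/1, 0/1 + 1/1*3/10) = [0/1, 3/10) <- contains code 24/125
  'd': [0/1 + 1/1*3/10, 0/1 + 1/1*7/10) = [3/10, 7/10)
  'f': [0/1 + 1/1*7/10, 0/1 + 1/1*1/1) = [7/10, 1/1)
  emit 'c', narrow to [0/1, 3/10)
Step 2: interval [0/1, 3/10), width = 3/10 - 0/1 = 3/10
  'c': [0/1 + 3/10*0/1, 0/1 + 3/10*3/10) = [0/1, 9/100)
  'd': [0/1 + 3/10*3/10, 0/1 + 3/10*7/10) = [9/100, 21/100) <- contains code 24/125
  'f': [0/1 + 3/10*7/10, 0/1 + 3/10*1/1) = [21/100, 3/10)
  emit 'd', narrow to [9/100, 21/100)
Step 3: interval [9/100, 21/100), width = 21/100 - 9/100 = 3/25
  'c': [9/100 + 3/25*0/1, 9/100 + 3/25*3/10) = [9/100, 63/500)
  'd': [9/100 + 3/25*3/10, 9/100 + 3/25*7/10) = [63/500, 87/500)
  'f': [9/100 + 3/25*7/10, 9/100 + 3/25*1/1) = [87/500, 21/100) <- contains code 24/125
  emit 'f', narrow to [87/500, 21/100)

Answer: symbol=c low=0/1 high=3/10
symbol=d low=9/100 high=21/100
symbol=f low=87/500 high=21/100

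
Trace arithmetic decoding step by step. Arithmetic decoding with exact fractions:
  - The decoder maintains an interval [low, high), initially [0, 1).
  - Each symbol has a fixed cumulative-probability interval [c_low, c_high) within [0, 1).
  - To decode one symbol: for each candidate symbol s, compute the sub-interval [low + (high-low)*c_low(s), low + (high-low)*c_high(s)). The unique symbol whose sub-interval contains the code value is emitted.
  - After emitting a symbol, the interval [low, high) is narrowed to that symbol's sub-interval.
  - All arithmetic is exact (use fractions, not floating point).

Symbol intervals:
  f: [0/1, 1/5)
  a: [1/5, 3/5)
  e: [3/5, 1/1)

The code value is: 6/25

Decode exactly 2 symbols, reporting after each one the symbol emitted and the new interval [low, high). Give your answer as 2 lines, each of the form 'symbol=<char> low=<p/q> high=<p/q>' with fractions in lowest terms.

Step 1: interval [0/1, 1/1), width = 1/1 - 0/1 = 1/1
  'f': [0/1 + 1/1*0/1, 0/1 + 1/1*1/5) = [0/1, 1/5)
  'a': [0/1 + 1/1*1/5, 0/1 + 1/1*3/5) = [1/5, 3/5) <- contains code 6/25
  'e': [0/1 + 1/1*3/5, 0/1 + 1/1*1/1) = [3/5, 1/1)
  emit 'a', narrow to [1/5, 3/5)
Step 2: interval [1/5, 3/5), width = 3/5 - 1/5 = 2/5
  'f': [1/5 + 2/5*0/1, 1/5 + 2/5*1/5) = [1/5, 7/25) <- contains code 6/25
  'a': [1/5 + 2/5*1/5, 1/5 + 2/5*3/5) = [7/25, 11/25)
  'e': [1/5 + 2/5*3/5, 1/5 + 2/5*1/1) = [11/25, 3/5)
  emit 'f', narrow to [1/5, 7/25)

Answer: symbol=a low=1/5 high=3/5
symbol=f low=1/5 high=7/25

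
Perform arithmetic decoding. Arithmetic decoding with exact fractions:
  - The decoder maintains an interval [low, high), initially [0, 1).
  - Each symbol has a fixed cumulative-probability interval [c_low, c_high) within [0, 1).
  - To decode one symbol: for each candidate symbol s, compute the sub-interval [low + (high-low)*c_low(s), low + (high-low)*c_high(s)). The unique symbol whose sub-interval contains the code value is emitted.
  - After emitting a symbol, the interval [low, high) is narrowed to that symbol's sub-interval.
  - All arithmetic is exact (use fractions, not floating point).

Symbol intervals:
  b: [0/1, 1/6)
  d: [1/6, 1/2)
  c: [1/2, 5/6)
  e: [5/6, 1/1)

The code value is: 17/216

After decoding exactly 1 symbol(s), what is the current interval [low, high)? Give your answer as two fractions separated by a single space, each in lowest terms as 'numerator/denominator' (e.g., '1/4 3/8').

Step 1: interval [0/1, 1/1), width = 1/1 - 0/1 = 1/1
  'b': [0/1 + 1/1*0/1, 0/1 + 1/1*1/6) = [0/1, 1/6) <- contains code 17/216
  'd': [0/1 + 1/1*1/6, 0/1 + 1/1*1/2) = [1/6, 1/2)
  'c': [0/1 + 1/1*1/2, 0/1 + 1/1*5/6) = [1/2, 5/6)
  'e': [0/1 + 1/1*5/6, 0/1 + 1/1*1/1) = [5/6, 1/1)
  emit 'b', narrow to [0/1, 1/6)

Answer: 0/1 1/6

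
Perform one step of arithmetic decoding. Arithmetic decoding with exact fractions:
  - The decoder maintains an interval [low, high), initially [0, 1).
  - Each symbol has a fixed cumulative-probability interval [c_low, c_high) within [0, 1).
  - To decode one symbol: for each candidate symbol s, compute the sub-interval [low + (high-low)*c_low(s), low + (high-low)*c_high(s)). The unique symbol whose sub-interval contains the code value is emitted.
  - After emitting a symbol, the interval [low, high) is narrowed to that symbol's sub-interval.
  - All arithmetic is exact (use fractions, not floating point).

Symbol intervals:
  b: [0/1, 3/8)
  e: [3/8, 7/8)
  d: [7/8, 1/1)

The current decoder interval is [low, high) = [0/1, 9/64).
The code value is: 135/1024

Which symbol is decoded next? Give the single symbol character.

Answer: d

Derivation:
Interval width = high − low = 9/64 − 0/1 = 9/64
Scaled code = (code − low) / width = (135/1024 − 0/1) / 9/64 = 15/16
  b: [0/1, 3/8) 
  e: [3/8, 7/8) 
  d: [7/8, 1/1) ← scaled code falls here ✓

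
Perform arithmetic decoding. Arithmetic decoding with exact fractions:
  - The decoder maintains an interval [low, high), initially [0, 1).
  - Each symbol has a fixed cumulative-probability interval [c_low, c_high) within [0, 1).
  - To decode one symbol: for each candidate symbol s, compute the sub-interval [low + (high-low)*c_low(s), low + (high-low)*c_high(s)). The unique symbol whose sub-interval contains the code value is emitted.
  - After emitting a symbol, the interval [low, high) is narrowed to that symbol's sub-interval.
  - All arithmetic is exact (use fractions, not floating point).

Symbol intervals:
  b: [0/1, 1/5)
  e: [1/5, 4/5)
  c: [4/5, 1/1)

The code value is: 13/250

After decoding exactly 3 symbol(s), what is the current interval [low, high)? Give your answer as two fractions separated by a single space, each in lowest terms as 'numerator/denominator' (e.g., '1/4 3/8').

Step 1: interval [0/1, 1/1), width = 1/1 - 0/1 = 1/1
  'b': [0/1 + 1/1*0/1, 0/1 + 1/1*1/5) = [0/1, 1/5) <- contains code 13/250
  'e': [0/1 + 1/1*1/5, 0/1 + 1/1*4/5) = [1/5, 4/5)
  'c': [0/1 + 1/1*4/5, 0/1 + 1/1*1/1) = [4/5, 1/1)
  emit 'b', narrow to [0/1, 1/5)
Step 2: interval [0/1, 1/5), width = 1/5 - 0/1 = 1/5
  'b': [0/1 + 1/5*0/1, 0/1 + 1/5*1/5) = [0/1, 1/25)
  'e': [0/1 + 1/5*1/5, 0/1 + 1/5*4/5) = [1/25, 4/25) <- contains code 13/250
  'c': [0/1 + 1/5*4/5, 0/1 + 1/5*1/1) = [4/25, 1/5)
  emit 'e', narrow to [1/25, 4/25)
Step 3: interval [1/25, 4/25), width = 4/25 - 1/25 = 3/25
  'b': [1/25 + 3/25*0/1, 1/25 + 3/25*1/5) = [1/25, 8/125) <- contains code 13/250
  'e': [1/25 + 3/25*1/5, 1/25 + 3/25*4/5) = [8/125, 17/125)
  'c': [1/25 + 3/25*4/5, 1/25 + 3/25*1/1) = [17/125, 4/25)
  emit 'b', narrow to [1/25, 8/125)

Answer: 1/25 8/125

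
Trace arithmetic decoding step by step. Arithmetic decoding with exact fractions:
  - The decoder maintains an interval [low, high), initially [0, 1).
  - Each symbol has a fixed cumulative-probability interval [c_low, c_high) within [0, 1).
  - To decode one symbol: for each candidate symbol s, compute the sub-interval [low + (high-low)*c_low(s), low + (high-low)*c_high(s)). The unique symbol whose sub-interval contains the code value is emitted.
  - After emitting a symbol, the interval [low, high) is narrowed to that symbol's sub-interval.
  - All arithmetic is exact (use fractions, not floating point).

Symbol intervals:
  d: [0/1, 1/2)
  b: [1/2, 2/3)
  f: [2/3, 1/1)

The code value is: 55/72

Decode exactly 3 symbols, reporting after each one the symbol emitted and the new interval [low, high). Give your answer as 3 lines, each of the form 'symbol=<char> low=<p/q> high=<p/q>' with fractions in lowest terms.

Answer: symbol=f low=2/3 high=1/1
symbol=d low=2/3 high=5/6
symbol=b low=3/4 high=7/9

Derivation:
Step 1: interval [0/1, 1/1), width = 1/1 - 0/1 = 1/1
  'd': [0/1 + 1/1*0/1, 0/1 + 1/1*1/2) = [0/1, 1/2)
  'b': [0/1 + 1/1*1/2, 0/1 + 1/1*2/3) = [1/2, 2/3)
  'f': [0/1 + 1/1*2/3, 0/1 + 1/1*1/1) = [2/3, 1/1) <- contains code 55/72
  emit 'f', narrow to [2/3, 1/1)
Step 2: interval [2/3, 1/1), width = 1/1 - 2/3 = 1/3
  'd': [2/3 + 1/3*0/1, 2/3 + 1/3*1/2) = [2/3, 5/6) <- contains code 55/72
  'b': [2/3 + 1/3*1/2, 2/3 + 1/3*2/3) = [5/6, 8/9)
  'f': [2/3 + 1/3*2/3, 2/3 + 1/3*1/1) = [8/9, 1/1)
  emit 'd', narrow to [2/3, 5/6)
Step 3: interval [2/3, 5/6), width = 5/6 - 2/3 = 1/6
  'd': [2/3 + 1/6*0/1, 2/3 + 1/6*1/2) = [2/3, 3/4)
  'b': [2/3 + 1/6*1/2, 2/3 + 1/6*2/3) = [3/4, 7/9) <- contains code 55/72
  'f': [2/3 + 1/6*2/3, 2/3 + 1/6*1/1) = [7/9, 5/6)
  emit 'b', narrow to [3/4, 7/9)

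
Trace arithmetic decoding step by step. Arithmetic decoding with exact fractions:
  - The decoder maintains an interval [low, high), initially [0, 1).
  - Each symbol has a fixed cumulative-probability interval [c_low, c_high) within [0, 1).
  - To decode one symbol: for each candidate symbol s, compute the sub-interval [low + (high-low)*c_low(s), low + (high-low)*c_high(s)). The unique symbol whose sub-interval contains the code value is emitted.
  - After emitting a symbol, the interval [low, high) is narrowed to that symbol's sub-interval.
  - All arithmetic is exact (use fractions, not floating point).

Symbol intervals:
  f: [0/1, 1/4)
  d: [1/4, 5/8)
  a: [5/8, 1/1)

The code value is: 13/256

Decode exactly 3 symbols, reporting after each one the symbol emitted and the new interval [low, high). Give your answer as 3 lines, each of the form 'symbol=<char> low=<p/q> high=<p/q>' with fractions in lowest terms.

Answer: symbol=f low=0/1 high=1/4
symbol=f low=0/1 high=1/16
symbol=a low=5/128 high=1/16

Derivation:
Step 1: interval [0/1, 1/1), width = 1/1 - 0/1 = 1/1
  'f': [0/1 + 1/1*0/1, 0/1 + 1/1*1/4) = [0/1, 1/4) <- contains code 13/256
  'd': [0/1 + 1/1*1/4, 0/1 + 1/1*5/8) = [1/4, 5/8)
  'a': [0/1 + 1/1*5/8, 0/1 + 1/1*1/1) = [5/8, 1/1)
  emit 'f', narrow to [0/1, 1/4)
Step 2: interval [0/1, 1/4), width = 1/4 - 0/1 = 1/4
  'f': [0/1 + 1/4*0/1, 0/1 + 1/4*1/4) = [0/1, 1/16) <- contains code 13/256
  'd': [0/1 + 1/4*1/4, 0/1 + 1/4*5/8) = [1/16, 5/32)
  'a': [0/1 + 1/4*5/8, 0/1 + 1/4*1/1) = [5/32, 1/4)
  emit 'f', narrow to [0/1, 1/16)
Step 3: interval [0/1, 1/16), width = 1/16 - 0/1 = 1/16
  'f': [0/1 + 1/16*0/1, 0/1 + 1/16*1/4) = [0/1, 1/64)
  'd': [0/1 + 1/16*1/4, 0/1 + 1/16*5/8) = [1/64, 5/128)
  'a': [0/1 + 1/16*5/8, 0/1 + 1/16*1/1) = [5/128, 1/16) <- contains code 13/256
  emit 'a', narrow to [5/128, 1/16)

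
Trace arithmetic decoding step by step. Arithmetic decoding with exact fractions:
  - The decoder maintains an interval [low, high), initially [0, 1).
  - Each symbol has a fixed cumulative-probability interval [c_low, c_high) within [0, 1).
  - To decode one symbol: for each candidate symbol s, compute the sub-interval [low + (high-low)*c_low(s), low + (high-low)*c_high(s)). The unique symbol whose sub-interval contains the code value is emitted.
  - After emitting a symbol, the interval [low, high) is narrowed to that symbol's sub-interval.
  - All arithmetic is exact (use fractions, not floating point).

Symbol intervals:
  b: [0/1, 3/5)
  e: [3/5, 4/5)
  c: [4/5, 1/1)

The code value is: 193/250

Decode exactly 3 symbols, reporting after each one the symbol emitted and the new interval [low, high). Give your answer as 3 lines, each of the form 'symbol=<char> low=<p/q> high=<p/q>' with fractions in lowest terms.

Step 1: interval [0/1, 1/1), width = 1/1 - 0/1 = 1/1
  'b': [0/1 + 1/1*0/1, 0/1 + 1/1*3/5) = [0/1, 3/5)
  'e': [0/1 + 1/1*3/5, 0/1 + 1/1*4/5) = [3/5, 4/5) <- contains code 193/250
  'c': [0/1 + 1/1*4/5, 0/1 + 1/1*1/1) = [4/5, 1/1)
  emit 'e', narrow to [3/5, 4/5)
Step 2: interval [3/5, 4/5), width = 4/5 - 3/5 = 1/5
  'b': [3/5 + 1/5*0/1, 3/5 + 1/5*3/5) = [3/5, 18/25)
  'e': [3/5 + 1/5*3/5, 3/5 + 1/5*4/5) = [18/25, 19/25)
  'c': [3/5 + 1/5*4/5, 3/5 + 1/5*1/1) = [19/25, 4/5) <- contains code 193/250
  emit 'c', narrow to [19/25, 4/5)
Step 3: interval [19/25, 4/5), width = 4/5 - 19/25 = 1/25
  'b': [19/25 + 1/25*0/1, 19/25 + 1/25*3/5) = [19/25, 98/125) <- contains code 193/250
  'e': [19/25 + 1/25*3/5, 19/25 + 1/25*4/5) = [98/125, 99/125)
  'c': [19/25 + 1/25*4/5, 19/25 + 1/25*1/1) = [99/125, 4/5)
  emit 'b', narrow to [19/25, 98/125)

Answer: symbol=e low=3/5 high=4/5
symbol=c low=19/25 high=4/5
symbol=b low=19/25 high=98/125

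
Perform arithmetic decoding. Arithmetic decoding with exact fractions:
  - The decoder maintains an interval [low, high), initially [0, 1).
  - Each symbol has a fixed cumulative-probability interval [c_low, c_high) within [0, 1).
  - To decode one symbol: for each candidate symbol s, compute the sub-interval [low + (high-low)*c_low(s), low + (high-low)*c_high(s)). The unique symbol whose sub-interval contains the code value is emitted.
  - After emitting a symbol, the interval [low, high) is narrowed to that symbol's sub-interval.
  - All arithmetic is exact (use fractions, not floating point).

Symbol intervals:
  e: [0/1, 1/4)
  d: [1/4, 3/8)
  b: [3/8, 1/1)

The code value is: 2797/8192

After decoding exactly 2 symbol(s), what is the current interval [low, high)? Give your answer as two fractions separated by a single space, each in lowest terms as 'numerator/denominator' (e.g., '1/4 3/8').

Step 1: interval [0/1, 1/1), width = 1/1 - 0/1 = 1/1
  'e': [0/1 + 1/1*0/1, 0/1 + 1/1*1/4) = [0/1, 1/4)
  'd': [0/1 + 1/1*1/4, 0/1 + 1/1*3/8) = [1/4, 3/8) <- contains code 2797/8192
  'b': [0/1 + 1/1*3/8, 0/1 + 1/1*1/1) = [3/8, 1/1)
  emit 'd', narrow to [1/4, 3/8)
Step 2: interval [1/4, 3/8), width = 3/8 - 1/4 = 1/8
  'e': [1/4 + 1/8*0/1, 1/4 + 1/8*1/4) = [1/4, 9/32)
  'd': [1/4 + 1/8*1/4, 1/4 + 1/8*3/8) = [9/32, 19/64)
  'b': [1/4 + 1/8*3/8, 1/4 + 1/8*1/1) = [19/64, 3/8) <- contains code 2797/8192
  emit 'b', narrow to [19/64, 3/8)

Answer: 19/64 3/8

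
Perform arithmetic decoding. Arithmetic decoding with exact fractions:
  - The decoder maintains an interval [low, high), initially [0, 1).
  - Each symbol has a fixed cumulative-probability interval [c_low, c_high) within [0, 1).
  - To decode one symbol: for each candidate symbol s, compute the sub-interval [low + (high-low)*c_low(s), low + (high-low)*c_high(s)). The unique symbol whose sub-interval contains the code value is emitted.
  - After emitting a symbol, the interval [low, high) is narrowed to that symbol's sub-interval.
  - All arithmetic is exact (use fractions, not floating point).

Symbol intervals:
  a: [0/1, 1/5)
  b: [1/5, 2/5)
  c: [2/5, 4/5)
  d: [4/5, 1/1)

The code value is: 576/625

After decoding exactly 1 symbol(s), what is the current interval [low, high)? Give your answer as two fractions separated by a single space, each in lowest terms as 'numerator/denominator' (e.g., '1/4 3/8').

Step 1: interval [0/1, 1/1), width = 1/1 - 0/1 = 1/1
  'a': [0/1 + 1/1*0/1, 0/1 + 1/1*1/5) = [0/1, 1/5)
  'b': [0/1 + 1/1*1/5, 0/1 + 1/1*2/5) = [1/5, 2/5)
  'c': [0/1 + 1/1*2/5, 0/1 + 1/1*4/5) = [2/5, 4/5)
  'd': [0/1 + 1/1*4/5, 0/1 + 1/1*1/1) = [4/5, 1/1) <- contains code 576/625
  emit 'd', narrow to [4/5, 1/1)

Answer: 4/5 1/1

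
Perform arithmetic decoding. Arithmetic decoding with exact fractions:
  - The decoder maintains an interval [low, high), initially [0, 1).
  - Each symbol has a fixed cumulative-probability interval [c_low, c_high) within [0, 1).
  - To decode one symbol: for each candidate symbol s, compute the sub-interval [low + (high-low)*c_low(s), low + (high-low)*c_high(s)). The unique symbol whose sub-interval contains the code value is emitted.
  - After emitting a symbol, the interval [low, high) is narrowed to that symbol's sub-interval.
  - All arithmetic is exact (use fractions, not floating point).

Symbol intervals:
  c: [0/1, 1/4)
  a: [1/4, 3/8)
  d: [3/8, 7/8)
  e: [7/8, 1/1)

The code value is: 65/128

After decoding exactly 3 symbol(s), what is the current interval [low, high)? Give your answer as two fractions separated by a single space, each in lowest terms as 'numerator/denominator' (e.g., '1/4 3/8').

Answer: 1/2 33/64

Derivation:
Step 1: interval [0/1, 1/1), width = 1/1 - 0/1 = 1/1
  'c': [0/1 + 1/1*0/1, 0/1 + 1/1*1/4) = [0/1, 1/4)
  'a': [0/1 + 1/1*1/4, 0/1 + 1/1*3/8) = [1/4, 3/8)
  'd': [0/1 + 1/1*3/8, 0/1 + 1/1*7/8) = [3/8, 7/8) <- contains code 65/128
  'e': [0/1 + 1/1*7/8, 0/1 + 1/1*1/1) = [7/8, 1/1)
  emit 'd', narrow to [3/8, 7/8)
Step 2: interval [3/8, 7/8), width = 7/8 - 3/8 = 1/2
  'c': [3/8 + 1/2*0/1, 3/8 + 1/2*1/4) = [3/8, 1/2)
  'a': [3/8 + 1/2*1/4, 3/8 + 1/2*3/8) = [1/2, 9/16) <- contains code 65/128
  'd': [3/8 + 1/2*3/8, 3/8 + 1/2*7/8) = [9/16, 13/16)
  'e': [3/8 + 1/2*7/8, 3/8 + 1/2*1/1) = [13/16, 7/8)
  emit 'a', narrow to [1/2, 9/16)
Step 3: interval [1/2, 9/16), width = 9/16 - 1/2 = 1/16
  'c': [1/2 + 1/16*0/1, 1/2 + 1/16*1/4) = [1/2, 33/64) <- contains code 65/128
  'a': [1/2 + 1/16*1/4, 1/2 + 1/16*3/8) = [33/64, 67/128)
  'd': [1/2 + 1/16*3/8, 1/2 + 1/16*7/8) = [67/128, 71/128)
  'e': [1/2 + 1/16*7/8, 1/2 + 1/16*1/1) = [71/128, 9/16)
  emit 'c', narrow to [1/2, 33/64)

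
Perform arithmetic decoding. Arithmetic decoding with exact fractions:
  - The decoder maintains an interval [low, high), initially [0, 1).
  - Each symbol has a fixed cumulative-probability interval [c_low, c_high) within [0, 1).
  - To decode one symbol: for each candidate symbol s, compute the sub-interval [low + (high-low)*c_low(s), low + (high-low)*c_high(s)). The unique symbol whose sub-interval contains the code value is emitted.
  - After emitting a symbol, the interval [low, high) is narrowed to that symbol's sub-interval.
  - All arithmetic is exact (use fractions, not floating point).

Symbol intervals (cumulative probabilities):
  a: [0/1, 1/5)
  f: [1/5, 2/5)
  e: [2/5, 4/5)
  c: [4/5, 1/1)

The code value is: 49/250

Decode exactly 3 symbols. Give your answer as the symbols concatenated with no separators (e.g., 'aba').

Step 1: interval [0/1, 1/1), width = 1/1 - 0/1 = 1/1
  'a': [0/1 + 1/1*0/1, 0/1 + 1/1*1/5) = [0/1, 1/5) <- contains code 49/250
  'f': [0/1 + 1/1*1/5, 0/1 + 1/1*2/5) = [1/5, 2/5)
  'e': [0/1 + 1/1*2/5, 0/1 + 1/1*4/5) = [2/5, 4/5)
  'c': [0/1 + 1/1*4/5, 0/1 + 1/1*1/1) = [4/5, 1/1)
  emit 'a', narrow to [0/1, 1/5)
Step 2: interval [0/1, 1/5), width = 1/5 - 0/1 = 1/5
  'a': [0/1 + 1/5*0/1, 0/1 + 1/5*1/5) = [0/1, 1/25)
  'f': [0/1 + 1/5*1/5, 0/1 + 1/5*2/5) = [1/25, 2/25)
  'e': [0/1 + 1/5*2/5, 0/1 + 1/5*4/5) = [2/25, 4/25)
  'c': [0/1 + 1/5*4/5, 0/1 + 1/5*1/1) = [4/25, 1/5) <- contains code 49/250
  emit 'c', narrow to [4/25, 1/5)
Step 3: interval [4/25, 1/5), width = 1/5 - 4/25 = 1/25
  'a': [4/25 + 1/25*0/1, 4/25 + 1/25*1/5) = [4/25, 21/125)
  'f': [4/25 + 1/25*1/5, 4/25 + 1/25*2/5) = [21/125, 22/125)
  'e': [4/25 + 1/25*2/5, 4/25 + 1/25*4/5) = [22/125, 24/125)
  'c': [4/25 + 1/25*4/5, 4/25 + 1/25*1/1) = [24/125, 1/5) <- contains code 49/250
  emit 'c', narrow to [24/125, 1/5)

Answer: acc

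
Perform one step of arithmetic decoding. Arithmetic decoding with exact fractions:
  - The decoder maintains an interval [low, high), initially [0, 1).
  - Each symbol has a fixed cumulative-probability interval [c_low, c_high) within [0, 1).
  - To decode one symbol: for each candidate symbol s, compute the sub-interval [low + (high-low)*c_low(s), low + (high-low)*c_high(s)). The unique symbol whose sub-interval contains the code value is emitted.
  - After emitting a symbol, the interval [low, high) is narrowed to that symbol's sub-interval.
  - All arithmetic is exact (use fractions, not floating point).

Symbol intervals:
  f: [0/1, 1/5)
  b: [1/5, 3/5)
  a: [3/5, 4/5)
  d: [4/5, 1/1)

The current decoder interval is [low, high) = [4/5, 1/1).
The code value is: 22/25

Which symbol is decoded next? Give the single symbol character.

Answer: b

Derivation:
Interval width = high − low = 1/1 − 4/5 = 1/5
Scaled code = (code − low) / width = (22/25 − 4/5) / 1/5 = 2/5
  f: [0/1, 1/5) 
  b: [1/5, 3/5) ← scaled code falls here ✓
  a: [3/5, 4/5) 
  d: [4/5, 1/1) 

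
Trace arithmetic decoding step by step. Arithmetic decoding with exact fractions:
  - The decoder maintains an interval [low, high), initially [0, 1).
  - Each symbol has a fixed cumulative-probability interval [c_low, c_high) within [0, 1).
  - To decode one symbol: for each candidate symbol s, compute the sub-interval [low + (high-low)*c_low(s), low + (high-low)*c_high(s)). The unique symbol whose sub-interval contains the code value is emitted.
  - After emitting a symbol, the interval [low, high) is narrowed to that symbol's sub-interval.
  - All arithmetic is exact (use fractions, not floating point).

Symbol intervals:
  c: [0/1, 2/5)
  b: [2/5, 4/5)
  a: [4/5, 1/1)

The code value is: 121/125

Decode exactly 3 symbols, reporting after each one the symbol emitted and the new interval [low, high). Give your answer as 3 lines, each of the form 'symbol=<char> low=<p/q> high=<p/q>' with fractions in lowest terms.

Answer: symbol=a low=4/5 high=1/1
symbol=a low=24/25 high=1/1
symbol=c low=24/25 high=122/125

Derivation:
Step 1: interval [0/1, 1/1), width = 1/1 - 0/1 = 1/1
  'c': [0/1 + 1/1*0/1, 0/1 + 1/1*2/5) = [0/1, 2/5)
  'b': [0/1 + 1/1*2/5, 0/1 + 1/1*4/5) = [2/5, 4/5)
  'a': [0/1 + 1/1*4/5, 0/1 + 1/1*1/1) = [4/5, 1/1) <- contains code 121/125
  emit 'a', narrow to [4/5, 1/1)
Step 2: interval [4/5, 1/1), width = 1/1 - 4/5 = 1/5
  'c': [4/5 + 1/5*0/1, 4/5 + 1/5*2/5) = [4/5, 22/25)
  'b': [4/5 + 1/5*2/5, 4/5 + 1/5*4/5) = [22/25, 24/25)
  'a': [4/5 + 1/5*4/5, 4/5 + 1/5*1/1) = [24/25, 1/1) <- contains code 121/125
  emit 'a', narrow to [24/25, 1/1)
Step 3: interval [24/25, 1/1), width = 1/1 - 24/25 = 1/25
  'c': [24/25 + 1/25*0/1, 24/25 + 1/25*2/5) = [24/25, 122/125) <- contains code 121/125
  'b': [24/25 + 1/25*2/5, 24/25 + 1/25*4/5) = [122/125, 124/125)
  'a': [24/25 + 1/25*4/5, 24/25 + 1/25*1/1) = [124/125, 1/1)
  emit 'c', narrow to [24/25, 122/125)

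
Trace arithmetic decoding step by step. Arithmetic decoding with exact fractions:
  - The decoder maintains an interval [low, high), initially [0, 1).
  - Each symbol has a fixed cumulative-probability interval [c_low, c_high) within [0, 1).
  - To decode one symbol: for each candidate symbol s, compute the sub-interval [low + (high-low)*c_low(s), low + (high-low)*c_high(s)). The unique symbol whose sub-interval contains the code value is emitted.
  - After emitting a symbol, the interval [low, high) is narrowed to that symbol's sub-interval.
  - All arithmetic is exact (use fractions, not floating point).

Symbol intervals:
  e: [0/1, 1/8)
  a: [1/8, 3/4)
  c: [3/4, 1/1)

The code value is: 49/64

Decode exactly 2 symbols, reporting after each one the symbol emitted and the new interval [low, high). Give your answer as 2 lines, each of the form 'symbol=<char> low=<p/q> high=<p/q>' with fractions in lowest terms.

Step 1: interval [0/1, 1/1), width = 1/1 - 0/1 = 1/1
  'e': [0/1 + 1/1*0/1, 0/1 + 1/1*1/8) = [0/1, 1/8)
  'a': [0/1 + 1/1*1/8, 0/1 + 1/1*3/4) = [1/8, 3/4)
  'c': [0/1 + 1/1*3/4, 0/1 + 1/1*1/1) = [3/4, 1/1) <- contains code 49/64
  emit 'c', narrow to [3/4, 1/1)
Step 2: interval [3/4, 1/1), width = 1/1 - 3/4 = 1/4
  'e': [3/4 + 1/4*0/1, 3/4 + 1/4*1/8) = [3/4, 25/32) <- contains code 49/64
  'a': [3/4 + 1/4*1/8, 3/4 + 1/4*3/4) = [25/32, 15/16)
  'c': [3/4 + 1/4*3/4, 3/4 + 1/4*1/1) = [15/16, 1/1)
  emit 'e', narrow to [3/4, 25/32)

Answer: symbol=c low=3/4 high=1/1
symbol=e low=3/4 high=25/32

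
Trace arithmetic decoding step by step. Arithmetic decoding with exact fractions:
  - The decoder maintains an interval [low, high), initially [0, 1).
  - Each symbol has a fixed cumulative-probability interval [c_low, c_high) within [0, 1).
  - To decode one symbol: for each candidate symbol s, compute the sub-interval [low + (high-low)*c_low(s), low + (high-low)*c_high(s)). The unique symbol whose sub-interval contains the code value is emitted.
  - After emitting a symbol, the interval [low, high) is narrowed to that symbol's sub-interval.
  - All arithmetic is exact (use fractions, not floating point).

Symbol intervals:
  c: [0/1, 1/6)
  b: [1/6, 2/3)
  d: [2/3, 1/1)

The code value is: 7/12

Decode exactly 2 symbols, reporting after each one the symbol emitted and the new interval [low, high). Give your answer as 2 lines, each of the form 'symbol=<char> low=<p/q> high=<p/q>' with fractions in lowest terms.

Step 1: interval [0/1, 1/1), width = 1/1 - 0/1 = 1/1
  'c': [0/1 + 1/1*0/1, 0/1 + 1/1*1/6) = [0/1, 1/6)
  'b': [0/1 + 1/1*1/6, 0/1 + 1/1*2/3) = [1/6, 2/3) <- contains code 7/12
  'd': [0/1 + 1/1*2/3, 0/1 + 1/1*1/1) = [2/3, 1/1)
  emit 'b', narrow to [1/6, 2/3)
Step 2: interval [1/6, 2/3), width = 2/3 - 1/6 = 1/2
  'c': [1/6 + 1/2*0/1, 1/6 + 1/2*1/6) = [1/6, 1/4)
  'b': [1/6 + 1/2*1/6, 1/6 + 1/2*2/3) = [1/4, 1/2)
  'd': [1/6 + 1/2*2/3, 1/6 + 1/2*1/1) = [1/2, 2/3) <- contains code 7/12
  emit 'd', narrow to [1/2, 2/3)

Answer: symbol=b low=1/6 high=2/3
symbol=d low=1/2 high=2/3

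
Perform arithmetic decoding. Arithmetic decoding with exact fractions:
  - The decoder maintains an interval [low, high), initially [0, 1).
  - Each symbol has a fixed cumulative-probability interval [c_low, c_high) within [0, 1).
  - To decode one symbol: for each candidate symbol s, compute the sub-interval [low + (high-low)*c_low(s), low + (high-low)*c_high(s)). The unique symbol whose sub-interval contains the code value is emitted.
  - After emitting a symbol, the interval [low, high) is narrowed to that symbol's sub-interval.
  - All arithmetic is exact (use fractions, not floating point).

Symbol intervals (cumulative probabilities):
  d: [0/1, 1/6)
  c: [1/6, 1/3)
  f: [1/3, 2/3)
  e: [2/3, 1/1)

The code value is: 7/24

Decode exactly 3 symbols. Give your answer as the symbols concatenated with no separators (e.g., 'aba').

Answer: cec

Derivation:
Step 1: interval [0/1, 1/1), width = 1/1 - 0/1 = 1/1
  'd': [0/1 + 1/1*0/1, 0/1 + 1/1*1/6) = [0/1, 1/6)
  'c': [0/1 + 1/1*1/6, 0/1 + 1/1*1/3) = [1/6, 1/3) <- contains code 7/24
  'f': [0/1 + 1/1*1/3, 0/1 + 1/1*2/3) = [1/3, 2/3)
  'e': [0/1 + 1/1*2/3, 0/1 + 1/1*1/1) = [2/3, 1/1)
  emit 'c', narrow to [1/6, 1/3)
Step 2: interval [1/6, 1/3), width = 1/3 - 1/6 = 1/6
  'd': [1/6 + 1/6*0/1, 1/6 + 1/6*1/6) = [1/6, 7/36)
  'c': [1/6 + 1/6*1/6, 1/6 + 1/6*1/3) = [7/36, 2/9)
  'f': [1/6 + 1/6*1/3, 1/6 + 1/6*2/3) = [2/9, 5/18)
  'e': [1/6 + 1/6*2/3, 1/6 + 1/6*1/1) = [5/18, 1/3) <- contains code 7/24
  emit 'e', narrow to [5/18, 1/3)
Step 3: interval [5/18, 1/3), width = 1/3 - 5/18 = 1/18
  'd': [5/18 + 1/18*0/1, 5/18 + 1/18*1/6) = [5/18, 31/108)
  'c': [5/18 + 1/18*1/6, 5/18 + 1/18*1/3) = [31/108, 8/27) <- contains code 7/24
  'f': [5/18 + 1/18*1/3, 5/18 + 1/18*2/3) = [8/27, 17/54)
  'e': [5/18 + 1/18*2/3, 5/18 + 1/18*1/1) = [17/54, 1/3)
  emit 'c', narrow to [31/108, 8/27)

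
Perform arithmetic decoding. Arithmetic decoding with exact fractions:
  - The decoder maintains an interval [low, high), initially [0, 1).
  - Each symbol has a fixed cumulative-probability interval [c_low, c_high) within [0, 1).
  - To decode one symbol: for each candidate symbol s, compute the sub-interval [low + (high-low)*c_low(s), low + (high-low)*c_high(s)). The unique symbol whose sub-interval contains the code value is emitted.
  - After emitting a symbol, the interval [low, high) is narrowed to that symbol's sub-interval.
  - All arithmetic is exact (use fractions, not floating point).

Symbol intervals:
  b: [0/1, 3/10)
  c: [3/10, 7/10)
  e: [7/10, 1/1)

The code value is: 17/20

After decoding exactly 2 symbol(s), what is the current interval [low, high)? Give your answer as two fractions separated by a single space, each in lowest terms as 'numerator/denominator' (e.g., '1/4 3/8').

Step 1: interval [0/1, 1/1), width = 1/1 - 0/1 = 1/1
  'b': [0/1 + 1/1*0/1, 0/1 + 1/1*3/10) = [0/1, 3/10)
  'c': [0/1 + 1/1*3/10, 0/1 + 1/1*7/10) = [3/10, 7/10)
  'e': [0/1 + 1/1*7/10, 0/1 + 1/1*1/1) = [7/10, 1/1) <- contains code 17/20
  emit 'e', narrow to [7/10, 1/1)
Step 2: interval [7/10, 1/1), width = 1/1 - 7/10 = 3/10
  'b': [7/10 + 3/10*0/1, 7/10 + 3/10*3/10) = [7/10, 79/100)
  'c': [7/10 + 3/10*3/10, 7/10 + 3/10*7/10) = [79/100, 91/100) <- contains code 17/20
  'e': [7/10 + 3/10*7/10, 7/10 + 3/10*1/1) = [91/100, 1/1)
  emit 'c', narrow to [79/100, 91/100)

Answer: 79/100 91/100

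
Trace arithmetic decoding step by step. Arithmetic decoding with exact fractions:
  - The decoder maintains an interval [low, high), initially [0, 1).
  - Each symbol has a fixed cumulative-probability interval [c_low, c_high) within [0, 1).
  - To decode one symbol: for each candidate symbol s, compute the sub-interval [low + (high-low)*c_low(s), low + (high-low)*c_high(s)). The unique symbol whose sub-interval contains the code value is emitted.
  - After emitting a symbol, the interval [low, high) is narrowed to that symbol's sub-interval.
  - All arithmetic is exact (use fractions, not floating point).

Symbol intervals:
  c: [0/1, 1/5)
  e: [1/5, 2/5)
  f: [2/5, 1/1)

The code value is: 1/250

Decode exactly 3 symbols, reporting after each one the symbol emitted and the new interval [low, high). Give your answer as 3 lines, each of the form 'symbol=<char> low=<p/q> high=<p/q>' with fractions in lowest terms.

Answer: symbol=c low=0/1 high=1/5
symbol=c low=0/1 high=1/25
symbol=c low=0/1 high=1/125

Derivation:
Step 1: interval [0/1, 1/1), width = 1/1 - 0/1 = 1/1
  'c': [0/1 + 1/1*0/1, 0/1 + 1/1*1/5) = [0/1, 1/5) <- contains code 1/250
  'e': [0/1 + 1/1*1/5, 0/1 + 1/1*2/5) = [1/5, 2/5)
  'f': [0/1 + 1/1*2/5, 0/1 + 1/1*1/1) = [2/5, 1/1)
  emit 'c', narrow to [0/1, 1/5)
Step 2: interval [0/1, 1/5), width = 1/5 - 0/1 = 1/5
  'c': [0/1 + 1/5*0/1, 0/1 + 1/5*1/5) = [0/1, 1/25) <- contains code 1/250
  'e': [0/1 + 1/5*1/5, 0/1 + 1/5*2/5) = [1/25, 2/25)
  'f': [0/1 + 1/5*2/5, 0/1 + 1/5*1/1) = [2/25, 1/5)
  emit 'c', narrow to [0/1, 1/25)
Step 3: interval [0/1, 1/25), width = 1/25 - 0/1 = 1/25
  'c': [0/1 + 1/25*0/1, 0/1 + 1/25*1/5) = [0/1, 1/125) <- contains code 1/250
  'e': [0/1 + 1/25*1/5, 0/1 + 1/25*2/5) = [1/125, 2/125)
  'f': [0/1 + 1/25*2/5, 0/1 + 1/25*1/1) = [2/125, 1/25)
  emit 'c', narrow to [0/1, 1/125)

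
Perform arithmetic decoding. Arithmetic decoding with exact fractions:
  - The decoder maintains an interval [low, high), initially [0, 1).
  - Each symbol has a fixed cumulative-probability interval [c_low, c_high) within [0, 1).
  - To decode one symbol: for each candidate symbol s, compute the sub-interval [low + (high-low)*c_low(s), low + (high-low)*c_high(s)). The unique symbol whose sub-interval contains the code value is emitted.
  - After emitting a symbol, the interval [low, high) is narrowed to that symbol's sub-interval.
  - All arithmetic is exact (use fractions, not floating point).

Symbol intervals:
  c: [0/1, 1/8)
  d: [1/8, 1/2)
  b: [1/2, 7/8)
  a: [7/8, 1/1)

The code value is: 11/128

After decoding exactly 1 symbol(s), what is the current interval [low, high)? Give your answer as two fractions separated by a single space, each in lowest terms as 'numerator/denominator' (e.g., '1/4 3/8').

Step 1: interval [0/1, 1/1), width = 1/1 - 0/1 = 1/1
  'c': [0/1 + 1/1*0/1, 0/1 + 1/1*1/8) = [0/1, 1/8) <- contains code 11/128
  'd': [0/1 + 1/1*1/8, 0/1 + 1/1*1/2) = [1/8, 1/2)
  'b': [0/1 + 1/1*1/2, 0/1 + 1/1*7/8) = [1/2, 7/8)
  'a': [0/1 + 1/1*7/8, 0/1 + 1/1*1/1) = [7/8, 1/1)
  emit 'c', narrow to [0/1, 1/8)

Answer: 0/1 1/8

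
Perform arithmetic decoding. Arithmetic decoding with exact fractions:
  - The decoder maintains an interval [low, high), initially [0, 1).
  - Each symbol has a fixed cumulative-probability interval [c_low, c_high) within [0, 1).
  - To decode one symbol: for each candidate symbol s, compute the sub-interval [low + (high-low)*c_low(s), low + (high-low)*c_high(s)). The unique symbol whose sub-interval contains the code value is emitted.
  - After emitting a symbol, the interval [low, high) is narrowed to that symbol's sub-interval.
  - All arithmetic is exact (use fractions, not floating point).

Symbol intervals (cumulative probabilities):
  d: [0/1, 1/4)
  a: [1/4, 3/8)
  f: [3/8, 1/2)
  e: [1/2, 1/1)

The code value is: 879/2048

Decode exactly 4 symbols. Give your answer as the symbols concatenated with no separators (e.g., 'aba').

Step 1: interval [0/1, 1/1), width = 1/1 - 0/1 = 1/1
  'd': [0/1 + 1/1*0/1, 0/1 + 1/1*1/4) = [0/1, 1/4)
  'a': [0/1 + 1/1*1/4, 0/1 + 1/1*3/8) = [1/4, 3/8)
  'f': [0/1 + 1/1*3/8, 0/1 + 1/1*1/2) = [3/8, 1/2) <- contains code 879/2048
  'e': [0/1 + 1/1*1/2, 0/1 + 1/1*1/1) = [1/2, 1/1)
  emit 'f', narrow to [3/8, 1/2)
Step 2: interval [3/8, 1/2), width = 1/2 - 3/8 = 1/8
  'd': [3/8 + 1/8*0/1, 3/8 + 1/8*1/4) = [3/8, 13/32)
  'a': [3/8 + 1/8*1/4, 3/8 + 1/8*3/8) = [13/32, 27/64)
  'f': [3/8 + 1/8*3/8, 3/8 + 1/8*1/2) = [27/64, 7/16) <- contains code 879/2048
  'e': [3/8 + 1/8*1/2, 3/8 + 1/8*1/1) = [7/16, 1/2)
  emit 'f', narrow to [27/64, 7/16)
Step 3: interval [27/64, 7/16), width = 7/16 - 27/64 = 1/64
  'd': [27/64 + 1/64*0/1, 27/64 + 1/64*1/4) = [27/64, 109/256)
  'a': [27/64 + 1/64*1/4, 27/64 + 1/64*3/8) = [109/256, 219/512)
  'f': [27/64 + 1/64*3/8, 27/64 + 1/64*1/2) = [219/512, 55/128) <- contains code 879/2048
  'e': [27/64 + 1/64*1/2, 27/64 + 1/64*1/1) = [55/128, 7/16)
  emit 'f', narrow to [219/512, 55/128)
Step 4: interval [219/512, 55/128), width = 55/128 - 219/512 = 1/512
  'd': [219/512 + 1/512*0/1, 219/512 + 1/512*1/4) = [219/512, 877/2048)
  'a': [219/512 + 1/512*1/4, 219/512 + 1/512*3/8) = [877/2048, 1755/4096)
  'f': [219/512 + 1/512*3/8, 219/512 + 1/512*1/2) = [1755/4096, 439/1024)
  'e': [219/512 + 1/512*1/2, 219/512 + 1/512*1/1) = [439/1024, 55/128) <- contains code 879/2048
  emit 'e', narrow to [439/1024, 55/128)

Answer: fffe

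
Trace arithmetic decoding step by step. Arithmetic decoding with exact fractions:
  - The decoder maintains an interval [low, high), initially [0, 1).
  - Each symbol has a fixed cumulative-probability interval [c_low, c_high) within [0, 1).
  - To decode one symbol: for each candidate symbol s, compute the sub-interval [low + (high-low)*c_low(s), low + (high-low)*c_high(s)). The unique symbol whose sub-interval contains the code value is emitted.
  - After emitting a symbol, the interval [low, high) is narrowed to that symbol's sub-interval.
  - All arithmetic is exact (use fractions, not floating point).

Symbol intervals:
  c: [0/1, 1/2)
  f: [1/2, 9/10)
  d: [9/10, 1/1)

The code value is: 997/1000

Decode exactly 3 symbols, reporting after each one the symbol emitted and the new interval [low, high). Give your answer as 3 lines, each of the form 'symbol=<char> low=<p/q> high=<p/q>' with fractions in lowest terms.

Step 1: interval [0/1, 1/1), width = 1/1 - 0/1 = 1/1
  'c': [0/1 + 1/1*0/1, 0/1 + 1/1*1/2) = [0/1, 1/2)
  'f': [0/1 + 1/1*1/2, 0/1 + 1/1*9/10) = [1/2, 9/10)
  'd': [0/1 + 1/1*9/10, 0/1 + 1/1*1/1) = [9/10, 1/1) <- contains code 997/1000
  emit 'd', narrow to [9/10, 1/1)
Step 2: interval [9/10, 1/1), width = 1/1 - 9/10 = 1/10
  'c': [9/10 + 1/10*0/1, 9/10 + 1/10*1/2) = [9/10, 19/20)
  'f': [9/10 + 1/10*1/2, 9/10 + 1/10*9/10) = [19/20, 99/100)
  'd': [9/10 + 1/10*9/10, 9/10 + 1/10*1/1) = [99/100, 1/1) <- contains code 997/1000
  emit 'd', narrow to [99/100, 1/1)
Step 3: interval [99/100, 1/1), width = 1/1 - 99/100 = 1/100
  'c': [99/100 + 1/100*0/1, 99/100 + 1/100*1/2) = [99/100, 199/200)
  'f': [99/100 + 1/100*1/2, 99/100 + 1/100*9/10) = [199/200, 999/1000) <- contains code 997/1000
  'd': [99/100 + 1/100*9/10, 99/100 + 1/100*1/1) = [999/1000, 1/1)
  emit 'f', narrow to [199/200, 999/1000)

Answer: symbol=d low=9/10 high=1/1
symbol=d low=99/100 high=1/1
symbol=f low=199/200 high=999/1000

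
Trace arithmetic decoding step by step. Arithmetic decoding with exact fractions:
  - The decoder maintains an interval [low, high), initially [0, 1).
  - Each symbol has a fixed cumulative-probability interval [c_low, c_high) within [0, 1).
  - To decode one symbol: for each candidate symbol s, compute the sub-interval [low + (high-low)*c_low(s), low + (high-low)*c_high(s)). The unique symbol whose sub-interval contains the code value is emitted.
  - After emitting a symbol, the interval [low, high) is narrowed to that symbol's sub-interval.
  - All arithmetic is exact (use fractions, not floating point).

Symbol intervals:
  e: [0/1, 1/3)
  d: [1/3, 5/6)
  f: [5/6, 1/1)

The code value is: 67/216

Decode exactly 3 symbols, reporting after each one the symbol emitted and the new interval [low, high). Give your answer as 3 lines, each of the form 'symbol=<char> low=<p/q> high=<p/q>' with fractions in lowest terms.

Answer: symbol=e low=0/1 high=1/3
symbol=f low=5/18 high=1/3
symbol=d low=8/27 high=35/108

Derivation:
Step 1: interval [0/1, 1/1), width = 1/1 - 0/1 = 1/1
  'e': [0/1 + 1/1*0/1, 0/1 + 1/1*1/3) = [0/1, 1/3) <- contains code 67/216
  'd': [0/1 + 1/1*1/3, 0/1 + 1/1*5/6) = [1/3, 5/6)
  'f': [0/1 + 1/1*5/6, 0/1 + 1/1*1/1) = [5/6, 1/1)
  emit 'e', narrow to [0/1, 1/3)
Step 2: interval [0/1, 1/3), width = 1/3 - 0/1 = 1/3
  'e': [0/1 + 1/3*0/1, 0/1 + 1/3*1/3) = [0/1, 1/9)
  'd': [0/1 + 1/3*1/3, 0/1 + 1/3*5/6) = [1/9, 5/18)
  'f': [0/1 + 1/3*5/6, 0/1 + 1/3*1/1) = [5/18, 1/3) <- contains code 67/216
  emit 'f', narrow to [5/18, 1/3)
Step 3: interval [5/18, 1/3), width = 1/3 - 5/18 = 1/18
  'e': [5/18 + 1/18*0/1, 5/18 + 1/18*1/3) = [5/18, 8/27)
  'd': [5/18 + 1/18*1/3, 5/18 + 1/18*5/6) = [8/27, 35/108) <- contains code 67/216
  'f': [5/18 + 1/18*5/6, 5/18 + 1/18*1/1) = [35/108, 1/3)
  emit 'd', narrow to [8/27, 35/108)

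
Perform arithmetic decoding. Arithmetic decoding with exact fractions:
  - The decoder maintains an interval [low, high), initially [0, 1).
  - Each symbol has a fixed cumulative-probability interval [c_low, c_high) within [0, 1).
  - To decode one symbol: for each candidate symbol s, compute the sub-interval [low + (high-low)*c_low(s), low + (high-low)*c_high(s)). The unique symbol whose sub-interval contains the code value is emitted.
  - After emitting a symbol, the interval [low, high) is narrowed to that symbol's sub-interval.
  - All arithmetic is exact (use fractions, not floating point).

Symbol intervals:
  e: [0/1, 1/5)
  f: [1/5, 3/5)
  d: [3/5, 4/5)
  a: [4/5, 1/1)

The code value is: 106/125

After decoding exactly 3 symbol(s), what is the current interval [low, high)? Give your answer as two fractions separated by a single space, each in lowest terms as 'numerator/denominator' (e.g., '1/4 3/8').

Answer: 21/25 107/125

Derivation:
Step 1: interval [0/1, 1/1), width = 1/1 - 0/1 = 1/1
  'e': [0/1 + 1/1*0/1, 0/1 + 1/1*1/5) = [0/1, 1/5)
  'f': [0/1 + 1/1*1/5, 0/1 + 1/1*3/5) = [1/5, 3/5)
  'd': [0/1 + 1/1*3/5, 0/1 + 1/1*4/5) = [3/5, 4/5)
  'a': [0/1 + 1/1*4/5, 0/1 + 1/1*1/1) = [4/5, 1/1) <- contains code 106/125
  emit 'a', narrow to [4/5, 1/1)
Step 2: interval [4/5, 1/1), width = 1/1 - 4/5 = 1/5
  'e': [4/5 + 1/5*0/1, 4/5 + 1/5*1/5) = [4/5, 21/25)
  'f': [4/5 + 1/5*1/5, 4/5 + 1/5*3/5) = [21/25, 23/25) <- contains code 106/125
  'd': [4/5 + 1/5*3/5, 4/5 + 1/5*4/5) = [23/25, 24/25)
  'a': [4/5 + 1/5*4/5, 4/5 + 1/5*1/1) = [24/25, 1/1)
  emit 'f', narrow to [21/25, 23/25)
Step 3: interval [21/25, 23/25), width = 23/25 - 21/25 = 2/25
  'e': [21/25 + 2/25*0/1, 21/25 + 2/25*1/5) = [21/25, 107/125) <- contains code 106/125
  'f': [21/25 + 2/25*1/5, 21/25 + 2/25*3/5) = [107/125, 111/125)
  'd': [21/25 + 2/25*3/5, 21/25 + 2/25*4/5) = [111/125, 113/125)
  'a': [21/25 + 2/25*4/5, 21/25 + 2/25*1/1) = [113/125, 23/25)
  emit 'e', narrow to [21/25, 107/125)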